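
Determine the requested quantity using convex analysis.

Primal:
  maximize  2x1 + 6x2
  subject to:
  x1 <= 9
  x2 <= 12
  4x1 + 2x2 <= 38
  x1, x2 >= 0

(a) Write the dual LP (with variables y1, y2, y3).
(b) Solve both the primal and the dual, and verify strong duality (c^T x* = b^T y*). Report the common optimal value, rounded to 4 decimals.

The standard primal-dual pair for 'max c^T x s.t. A x <= b, x >= 0' is:
  Dual:  min b^T y  s.t.  A^T y >= c,  y >= 0.

So the dual LP is:
  minimize  9y1 + 12y2 + 38y3
  subject to:
    y1 + 4y3 >= 2
    y2 + 2y3 >= 6
    y1, y2, y3 >= 0

Solving the primal: x* = (3.5, 12).
  primal value c^T x* = 79.
Solving the dual: y* = (0, 5, 0.5).
  dual value b^T y* = 79.
Strong duality: c^T x* = b^T y*. Confirmed.

79


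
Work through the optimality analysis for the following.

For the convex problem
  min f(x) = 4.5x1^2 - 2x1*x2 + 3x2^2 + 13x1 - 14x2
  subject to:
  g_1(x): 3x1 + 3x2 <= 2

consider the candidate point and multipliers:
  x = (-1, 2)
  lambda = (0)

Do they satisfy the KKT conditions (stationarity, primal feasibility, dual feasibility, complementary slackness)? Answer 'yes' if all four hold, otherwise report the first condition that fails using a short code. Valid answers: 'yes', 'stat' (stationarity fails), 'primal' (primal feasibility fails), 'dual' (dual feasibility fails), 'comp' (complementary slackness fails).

Gradient of f: grad f(x) = Q x + c = (0, 0)
Constraint values g_i(x) = a_i^T x - b_i:
  g_1((-1, 2)) = 1
Stationarity residual: grad f(x) + sum_i lambda_i a_i = (0, 0)
  -> stationarity OK
Primal feasibility (all g_i <= 0): FAILS
Dual feasibility (all lambda_i >= 0): OK
Complementary slackness (lambda_i * g_i(x) = 0 for all i): OK

Verdict: the first failing condition is primal_feasibility -> primal.

primal


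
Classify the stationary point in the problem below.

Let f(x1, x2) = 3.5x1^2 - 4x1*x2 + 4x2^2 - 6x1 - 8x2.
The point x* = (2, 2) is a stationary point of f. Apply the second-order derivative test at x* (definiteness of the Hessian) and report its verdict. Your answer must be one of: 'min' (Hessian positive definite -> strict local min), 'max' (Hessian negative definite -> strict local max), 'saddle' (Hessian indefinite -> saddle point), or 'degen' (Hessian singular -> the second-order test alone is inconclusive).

Compute the Hessian H = grad^2 f:
  H = [[7, -4], [-4, 8]]
Verify stationarity: grad f(x*) = H x* + g = (0, 0).
Eigenvalues of H: 3.4689, 11.5311.
Both eigenvalues > 0, so H is positive definite -> x* is a strict local min.

min


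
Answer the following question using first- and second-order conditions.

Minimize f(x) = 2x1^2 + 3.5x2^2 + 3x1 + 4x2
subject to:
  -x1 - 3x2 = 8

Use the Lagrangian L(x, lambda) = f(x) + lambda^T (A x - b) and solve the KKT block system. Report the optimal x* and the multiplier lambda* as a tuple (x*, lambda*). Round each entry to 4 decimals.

Form the Lagrangian:
  L(x, lambda) = (1/2) x^T Q x + c^T x + lambda^T (A x - b)
Stationarity (grad_x L = 0): Q x + c + A^T lambda = 0.
Primal feasibility: A x = b.

This gives the KKT block system:
  [ Q   A^T ] [ x     ]   [-c ]
  [ A    0  ] [ lambda ] = [ b ]

Solving the linear system:
  x*      = (-1.6512, -2.1163)
  lambda* = (-3.6047)
  f(x*)   = 7.7093

x* = (-1.6512, -2.1163), lambda* = (-3.6047)


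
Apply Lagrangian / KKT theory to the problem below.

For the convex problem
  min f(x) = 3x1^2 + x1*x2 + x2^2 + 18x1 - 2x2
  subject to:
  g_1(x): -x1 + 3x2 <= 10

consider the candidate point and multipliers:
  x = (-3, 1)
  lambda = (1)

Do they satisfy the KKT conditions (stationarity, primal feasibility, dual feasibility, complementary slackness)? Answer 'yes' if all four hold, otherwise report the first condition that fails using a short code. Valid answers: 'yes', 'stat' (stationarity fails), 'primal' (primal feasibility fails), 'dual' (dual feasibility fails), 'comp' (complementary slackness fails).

Gradient of f: grad f(x) = Q x + c = (1, -3)
Constraint values g_i(x) = a_i^T x - b_i:
  g_1((-3, 1)) = -4
Stationarity residual: grad f(x) + sum_i lambda_i a_i = (0, 0)
  -> stationarity OK
Primal feasibility (all g_i <= 0): OK
Dual feasibility (all lambda_i >= 0): OK
Complementary slackness (lambda_i * g_i(x) = 0 for all i): FAILS

Verdict: the first failing condition is complementary_slackness -> comp.

comp


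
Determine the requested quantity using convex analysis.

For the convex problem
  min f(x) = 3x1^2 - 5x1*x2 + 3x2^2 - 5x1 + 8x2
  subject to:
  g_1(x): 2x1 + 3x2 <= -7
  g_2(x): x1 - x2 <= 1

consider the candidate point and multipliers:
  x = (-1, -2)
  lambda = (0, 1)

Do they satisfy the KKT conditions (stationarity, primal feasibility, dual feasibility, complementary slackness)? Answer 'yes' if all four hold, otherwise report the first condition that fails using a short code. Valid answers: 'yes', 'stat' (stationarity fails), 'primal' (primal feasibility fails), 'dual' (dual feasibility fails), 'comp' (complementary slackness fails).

Gradient of f: grad f(x) = Q x + c = (-1, 1)
Constraint values g_i(x) = a_i^T x - b_i:
  g_1((-1, -2)) = -1
  g_2((-1, -2)) = 0
Stationarity residual: grad f(x) + sum_i lambda_i a_i = (0, 0)
  -> stationarity OK
Primal feasibility (all g_i <= 0): OK
Dual feasibility (all lambda_i >= 0): OK
Complementary slackness (lambda_i * g_i(x) = 0 for all i): OK

Verdict: yes, KKT holds.

yes


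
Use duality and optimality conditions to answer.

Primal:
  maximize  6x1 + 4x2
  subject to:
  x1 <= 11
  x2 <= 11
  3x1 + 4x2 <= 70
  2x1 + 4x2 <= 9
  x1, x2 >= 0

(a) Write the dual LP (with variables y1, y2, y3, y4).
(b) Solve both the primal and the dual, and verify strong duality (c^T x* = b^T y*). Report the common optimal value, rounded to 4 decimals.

The standard primal-dual pair for 'max c^T x s.t. A x <= b, x >= 0' is:
  Dual:  min b^T y  s.t.  A^T y >= c,  y >= 0.

So the dual LP is:
  minimize  11y1 + 11y2 + 70y3 + 9y4
  subject to:
    y1 + 3y3 + 2y4 >= 6
    y2 + 4y3 + 4y4 >= 4
    y1, y2, y3, y4 >= 0

Solving the primal: x* = (4.5, 0).
  primal value c^T x* = 27.
Solving the dual: y* = (0, 0, 0, 3).
  dual value b^T y* = 27.
Strong duality: c^T x* = b^T y*. Confirmed.

27


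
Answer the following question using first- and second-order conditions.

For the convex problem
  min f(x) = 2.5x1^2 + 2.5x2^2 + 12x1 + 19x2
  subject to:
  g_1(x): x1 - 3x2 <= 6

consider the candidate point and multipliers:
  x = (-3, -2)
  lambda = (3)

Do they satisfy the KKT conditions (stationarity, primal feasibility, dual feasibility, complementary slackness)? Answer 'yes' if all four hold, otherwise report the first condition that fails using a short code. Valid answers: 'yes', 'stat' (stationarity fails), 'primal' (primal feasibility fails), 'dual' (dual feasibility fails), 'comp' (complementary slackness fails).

Gradient of f: grad f(x) = Q x + c = (-3, 9)
Constraint values g_i(x) = a_i^T x - b_i:
  g_1((-3, -2)) = -3
Stationarity residual: grad f(x) + sum_i lambda_i a_i = (0, 0)
  -> stationarity OK
Primal feasibility (all g_i <= 0): OK
Dual feasibility (all lambda_i >= 0): OK
Complementary slackness (lambda_i * g_i(x) = 0 for all i): FAILS

Verdict: the first failing condition is complementary_slackness -> comp.

comp


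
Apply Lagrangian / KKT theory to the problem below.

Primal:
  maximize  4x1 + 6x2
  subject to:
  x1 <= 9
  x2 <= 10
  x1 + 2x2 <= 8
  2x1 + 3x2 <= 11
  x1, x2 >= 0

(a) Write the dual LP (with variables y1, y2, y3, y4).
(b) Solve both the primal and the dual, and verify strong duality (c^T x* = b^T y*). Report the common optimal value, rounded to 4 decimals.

The standard primal-dual pair for 'max c^T x s.t. A x <= b, x >= 0' is:
  Dual:  min b^T y  s.t.  A^T y >= c,  y >= 0.

So the dual LP is:
  minimize  9y1 + 10y2 + 8y3 + 11y4
  subject to:
    y1 + y3 + 2y4 >= 4
    y2 + 2y3 + 3y4 >= 6
    y1, y2, y3, y4 >= 0

Solving the primal: x* = (5.5, 0).
  primal value c^T x* = 22.
Solving the dual: y* = (0, 0, 0, 2).
  dual value b^T y* = 22.
Strong duality: c^T x* = b^T y*. Confirmed.

22


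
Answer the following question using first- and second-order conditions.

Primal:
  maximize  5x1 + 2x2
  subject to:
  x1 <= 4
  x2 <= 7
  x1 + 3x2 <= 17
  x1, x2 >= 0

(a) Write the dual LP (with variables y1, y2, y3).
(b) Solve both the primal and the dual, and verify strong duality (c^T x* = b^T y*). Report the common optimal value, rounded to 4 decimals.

The standard primal-dual pair for 'max c^T x s.t. A x <= b, x >= 0' is:
  Dual:  min b^T y  s.t.  A^T y >= c,  y >= 0.

So the dual LP is:
  minimize  4y1 + 7y2 + 17y3
  subject to:
    y1 + y3 >= 5
    y2 + 3y3 >= 2
    y1, y2, y3 >= 0

Solving the primal: x* = (4, 4.3333).
  primal value c^T x* = 28.6667.
Solving the dual: y* = (4.3333, 0, 0.6667).
  dual value b^T y* = 28.6667.
Strong duality: c^T x* = b^T y*. Confirmed.

28.6667


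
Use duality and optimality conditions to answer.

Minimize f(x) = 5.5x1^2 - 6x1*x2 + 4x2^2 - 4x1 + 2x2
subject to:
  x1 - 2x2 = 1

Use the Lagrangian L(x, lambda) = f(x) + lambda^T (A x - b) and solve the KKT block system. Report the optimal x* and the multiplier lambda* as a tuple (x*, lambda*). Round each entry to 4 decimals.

Form the Lagrangian:
  L(x, lambda) = (1/2) x^T Q x + c^T x + lambda^T (A x - b)
Stationarity (grad_x L = 0): Q x + c + A^T lambda = 0.
Primal feasibility: A x = b.

This gives the KKT block system:
  [ Q   A^T ] [ x     ]   [-c ]
  [ A    0  ] [ lambda ] = [ b ]

Solving the linear system:
  x*      = (0.2857, -0.3571)
  lambda* = (-1.2857)
  f(x*)   = -0.2857

x* = (0.2857, -0.3571), lambda* = (-1.2857)


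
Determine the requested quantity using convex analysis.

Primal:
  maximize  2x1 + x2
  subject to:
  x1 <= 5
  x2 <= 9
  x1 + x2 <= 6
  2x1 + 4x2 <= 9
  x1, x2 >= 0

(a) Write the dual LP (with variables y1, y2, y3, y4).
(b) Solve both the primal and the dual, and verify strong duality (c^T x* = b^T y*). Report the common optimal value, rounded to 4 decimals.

The standard primal-dual pair for 'max c^T x s.t. A x <= b, x >= 0' is:
  Dual:  min b^T y  s.t.  A^T y >= c,  y >= 0.

So the dual LP is:
  minimize  5y1 + 9y2 + 6y3 + 9y4
  subject to:
    y1 + y3 + 2y4 >= 2
    y2 + y3 + 4y4 >= 1
    y1, y2, y3, y4 >= 0

Solving the primal: x* = (4.5, 0).
  primal value c^T x* = 9.
Solving the dual: y* = (0, 0, 0, 1).
  dual value b^T y* = 9.
Strong duality: c^T x* = b^T y*. Confirmed.

9


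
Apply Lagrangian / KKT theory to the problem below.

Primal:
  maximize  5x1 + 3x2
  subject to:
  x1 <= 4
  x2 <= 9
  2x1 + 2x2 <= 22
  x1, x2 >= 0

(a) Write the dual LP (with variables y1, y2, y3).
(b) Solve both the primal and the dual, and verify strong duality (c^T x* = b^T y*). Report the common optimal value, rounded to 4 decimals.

The standard primal-dual pair for 'max c^T x s.t. A x <= b, x >= 0' is:
  Dual:  min b^T y  s.t.  A^T y >= c,  y >= 0.

So the dual LP is:
  minimize  4y1 + 9y2 + 22y3
  subject to:
    y1 + 2y3 >= 5
    y2 + 2y3 >= 3
    y1, y2, y3 >= 0

Solving the primal: x* = (4, 7).
  primal value c^T x* = 41.
Solving the dual: y* = (2, 0, 1.5).
  dual value b^T y* = 41.
Strong duality: c^T x* = b^T y*. Confirmed.

41


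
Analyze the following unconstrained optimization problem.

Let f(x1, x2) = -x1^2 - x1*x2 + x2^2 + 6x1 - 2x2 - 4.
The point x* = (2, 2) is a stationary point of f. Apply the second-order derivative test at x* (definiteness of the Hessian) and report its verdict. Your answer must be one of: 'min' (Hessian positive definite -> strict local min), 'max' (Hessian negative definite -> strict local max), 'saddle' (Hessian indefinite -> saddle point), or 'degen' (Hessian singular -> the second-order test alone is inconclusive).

Compute the Hessian H = grad^2 f:
  H = [[-2, -1], [-1, 2]]
Verify stationarity: grad f(x*) = H x* + g = (0, 0).
Eigenvalues of H: -2.2361, 2.2361.
Eigenvalues have mixed signs, so H is indefinite -> x* is a saddle point.

saddle


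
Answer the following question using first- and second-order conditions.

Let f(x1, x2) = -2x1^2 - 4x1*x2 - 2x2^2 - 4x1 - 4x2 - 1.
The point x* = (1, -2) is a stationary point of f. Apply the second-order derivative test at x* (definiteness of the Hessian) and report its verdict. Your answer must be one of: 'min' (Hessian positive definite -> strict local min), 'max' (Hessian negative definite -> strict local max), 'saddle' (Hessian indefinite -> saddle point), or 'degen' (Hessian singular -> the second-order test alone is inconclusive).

Compute the Hessian H = grad^2 f:
  H = [[-4, -4], [-4, -4]]
Verify stationarity: grad f(x*) = H x* + g = (0, 0).
Eigenvalues of H: -8, 0.
H has a zero eigenvalue (singular; negative semidefinite but not definite), so H is neither positive definite, negative definite, nor indefinite. The second-order test alone is inconclusive -> degen.
(Indeed, f is constant along the null direction of H through x*, so x* is not a strict local extremum.)

degen


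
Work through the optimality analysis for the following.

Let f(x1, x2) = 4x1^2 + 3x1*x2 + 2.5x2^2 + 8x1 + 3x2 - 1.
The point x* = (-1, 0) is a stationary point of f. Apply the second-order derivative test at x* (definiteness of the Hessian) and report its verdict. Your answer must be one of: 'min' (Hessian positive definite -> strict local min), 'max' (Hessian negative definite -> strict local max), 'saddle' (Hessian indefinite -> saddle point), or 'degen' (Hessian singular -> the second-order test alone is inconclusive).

Compute the Hessian H = grad^2 f:
  H = [[8, 3], [3, 5]]
Verify stationarity: grad f(x*) = H x* + g = (0, 0).
Eigenvalues of H: 3.1459, 9.8541.
Both eigenvalues > 0, so H is positive definite -> x* is a strict local min.

min


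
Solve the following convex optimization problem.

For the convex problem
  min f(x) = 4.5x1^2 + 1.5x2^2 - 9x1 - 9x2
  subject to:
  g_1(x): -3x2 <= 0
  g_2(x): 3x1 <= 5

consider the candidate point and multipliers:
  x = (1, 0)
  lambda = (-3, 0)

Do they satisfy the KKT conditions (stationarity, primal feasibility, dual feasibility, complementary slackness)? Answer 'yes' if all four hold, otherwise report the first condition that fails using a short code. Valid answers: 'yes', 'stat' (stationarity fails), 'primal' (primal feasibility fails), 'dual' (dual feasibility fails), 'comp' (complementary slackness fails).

Gradient of f: grad f(x) = Q x + c = (0, -9)
Constraint values g_i(x) = a_i^T x - b_i:
  g_1((1, 0)) = 0
  g_2((1, 0)) = -2
Stationarity residual: grad f(x) + sum_i lambda_i a_i = (0, 0)
  -> stationarity OK
Primal feasibility (all g_i <= 0): OK
Dual feasibility (all lambda_i >= 0): FAILS
Complementary slackness (lambda_i * g_i(x) = 0 for all i): OK

Verdict: the first failing condition is dual_feasibility -> dual.

dual


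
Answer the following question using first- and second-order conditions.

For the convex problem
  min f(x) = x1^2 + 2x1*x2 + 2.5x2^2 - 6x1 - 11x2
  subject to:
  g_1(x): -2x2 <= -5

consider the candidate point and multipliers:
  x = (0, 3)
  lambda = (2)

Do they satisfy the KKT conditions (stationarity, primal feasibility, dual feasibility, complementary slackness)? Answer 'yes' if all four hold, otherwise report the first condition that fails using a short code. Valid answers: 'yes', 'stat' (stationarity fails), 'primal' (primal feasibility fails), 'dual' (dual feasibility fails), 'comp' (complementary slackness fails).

Gradient of f: grad f(x) = Q x + c = (0, 4)
Constraint values g_i(x) = a_i^T x - b_i:
  g_1((0, 3)) = -1
Stationarity residual: grad f(x) + sum_i lambda_i a_i = (0, 0)
  -> stationarity OK
Primal feasibility (all g_i <= 0): OK
Dual feasibility (all lambda_i >= 0): OK
Complementary slackness (lambda_i * g_i(x) = 0 for all i): FAILS

Verdict: the first failing condition is complementary_slackness -> comp.

comp


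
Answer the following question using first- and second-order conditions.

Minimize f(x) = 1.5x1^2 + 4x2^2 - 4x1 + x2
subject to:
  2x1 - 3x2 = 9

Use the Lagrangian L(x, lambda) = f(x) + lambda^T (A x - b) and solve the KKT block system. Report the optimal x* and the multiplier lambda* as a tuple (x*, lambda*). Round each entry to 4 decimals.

Form the Lagrangian:
  L(x, lambda) = (1/2) x^T Q x + c^T x + lambda^T (A x - b)
Stationarity (grad_x L = 0): Q x + c + A^T lambda = 0.
Primal feasibility: A x = b.

This gives the KKT block system:
  [ Q   A^T ] [ x     ]   [-c ]
  [ A    0  ] [ lambda ] = [ b ]

Solving the linear system:
  x*      = (2.9492, -1.0339)
  lambda* = (-2.4237)
  f(x*)   = 4.4915

x* = (2.9492, -1.0339), lambda* = (-2.4237)


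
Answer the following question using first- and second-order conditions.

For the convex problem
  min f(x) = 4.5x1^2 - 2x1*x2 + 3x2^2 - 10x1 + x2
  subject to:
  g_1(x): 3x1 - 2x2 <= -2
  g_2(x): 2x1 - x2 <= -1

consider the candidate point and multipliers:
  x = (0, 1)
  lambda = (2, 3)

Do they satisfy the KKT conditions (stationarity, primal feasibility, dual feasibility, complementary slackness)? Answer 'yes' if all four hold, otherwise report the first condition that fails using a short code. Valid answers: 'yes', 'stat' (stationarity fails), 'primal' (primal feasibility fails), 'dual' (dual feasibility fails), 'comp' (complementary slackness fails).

Gradient of f: grad f(x) = Q x + c = (-12, 7)
Constraint values g_i(x) = a_i^T x - b_i:
  g_1((0, 1)) = 0
  g_2((0, 1)) = 0
Stationarity residual: grad f(x) + sum_i lambda_i a_i = (0, 0)
  -> stationarity OK
Primal feasibility (all g_i <= 0): OK
Dual feasibility (all lambda_i >= 0): OK
Complementary slackness (lambda_i * g_i(x) = 0 for all i): OK

Verdict: yes, KKT holds.

yes


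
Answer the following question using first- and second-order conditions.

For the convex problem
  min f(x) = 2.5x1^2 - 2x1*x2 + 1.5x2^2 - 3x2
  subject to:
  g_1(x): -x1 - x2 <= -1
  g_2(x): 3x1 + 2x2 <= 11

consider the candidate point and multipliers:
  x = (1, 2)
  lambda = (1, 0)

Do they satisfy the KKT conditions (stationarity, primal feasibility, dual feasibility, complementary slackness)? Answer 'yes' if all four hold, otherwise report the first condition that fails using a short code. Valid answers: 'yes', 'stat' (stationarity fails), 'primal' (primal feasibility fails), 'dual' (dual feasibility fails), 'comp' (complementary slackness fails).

Gradient of f: grad f(x) = Q x + c = (1, 1)
Constraint values g_i(x) = a_i^T x - b_i:
  g_1((1, 2)) = -2
  g_2((1, 2)) = -4
Stationarity residual: grad f(x) + sum_i lambda_i a_i = (0, 0)
  -> stationarity OK
Primal feasibility (all g_i <= 0): OK
Dual feasibility (all lambda_i >= 0): OK
Complementary slackness (lambda_i * g_i(x) = 0 for all i): FAILS

Verdict: the first failing condition is complementary_slackness -> comp.

comp


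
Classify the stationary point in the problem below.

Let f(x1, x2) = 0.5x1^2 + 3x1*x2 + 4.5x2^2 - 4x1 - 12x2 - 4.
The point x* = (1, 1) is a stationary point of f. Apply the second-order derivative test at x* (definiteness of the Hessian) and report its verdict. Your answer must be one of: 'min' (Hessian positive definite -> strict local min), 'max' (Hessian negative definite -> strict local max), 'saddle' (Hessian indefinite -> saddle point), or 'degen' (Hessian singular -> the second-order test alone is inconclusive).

Compute the Hessian H = grad^2 f:
  H = [[1, 3], [3, 9]]
Verify stationarity: grad f(x*) = H x* + g = (0, 0).
Eigenvalues of H: 0, 10.
H has a zero eigenvalue (singular; positive semidefinite but not definite), so H is neither positive definite, negative definite, nor indefinite. The second-order test alone is inconclusive -> degen.
(Indeed, f is constant along the null direction of H through x*, so x* is not a strict local extremum.)

degen


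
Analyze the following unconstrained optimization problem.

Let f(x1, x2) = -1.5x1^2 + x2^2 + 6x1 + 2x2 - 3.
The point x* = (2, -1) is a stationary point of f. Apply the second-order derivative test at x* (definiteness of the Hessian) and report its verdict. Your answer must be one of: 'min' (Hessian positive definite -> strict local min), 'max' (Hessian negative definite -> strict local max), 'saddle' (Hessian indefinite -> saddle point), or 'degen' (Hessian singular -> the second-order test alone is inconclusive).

Compute the Hessian H = grad^2 f:
  H = [[-3, 0], [0, 2]]
Verify stationarity: grad f(x*) = H x* + g = (0, 0).
Eigenvalues of H: -3, 2.
Eigenvalues have mixed signs, so H is indefinite -> x* is a saddle point.

saddle


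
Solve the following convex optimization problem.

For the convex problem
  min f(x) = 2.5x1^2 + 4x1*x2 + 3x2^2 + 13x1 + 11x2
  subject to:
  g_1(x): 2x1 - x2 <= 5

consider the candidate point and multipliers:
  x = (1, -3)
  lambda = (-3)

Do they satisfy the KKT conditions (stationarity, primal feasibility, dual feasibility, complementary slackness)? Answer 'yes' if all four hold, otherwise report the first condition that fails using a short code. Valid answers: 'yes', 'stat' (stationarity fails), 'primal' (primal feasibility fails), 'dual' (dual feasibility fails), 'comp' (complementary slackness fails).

Gradient of f: grad f(x) = Q x + c = (6, -3)
Constraint values g_i(x) = a_i^T x - b_i:
  g_1((1, -3)) = 0
Stationarity residual: grad f(x) + sum_i lambda_i a_i = (0, 0)
  -> stationarity OK
Primal feasibility (all g_i <= 0): OK
Dual feasibility (all lambda_i >= 0): FAILS
Complementary slackness (lambda_i * g_i(x) = 0 for all i): OK

Verdict: the first failing condition is dual_feasibility -> dual.

dual


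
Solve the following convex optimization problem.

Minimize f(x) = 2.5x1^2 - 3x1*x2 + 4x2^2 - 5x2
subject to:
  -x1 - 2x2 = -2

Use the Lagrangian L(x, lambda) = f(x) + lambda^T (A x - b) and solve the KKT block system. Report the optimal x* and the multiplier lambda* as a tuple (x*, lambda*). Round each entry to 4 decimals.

Form the Lagrangian:
  L(x, lambda) = (1/2) x^T Q x + c^T x + lambda^T (A x - b)
Stationarity (grad_x L = 0): Q x + c + A^T lambda = 0.
Primal feasibility: A x = b.

This gives the KKT block system:
  [ Q   A^T ] [ x     ]   [-c ]
  [ A    0  ] [ lambda ] = [ b ]

Solving the linear system:
  x*      = (0.45, 0.775)
  lambda* = (-0.075)
  f(x*)   = -2.0125

x* = (0.45, 0.775), lambda* = (-0.075)


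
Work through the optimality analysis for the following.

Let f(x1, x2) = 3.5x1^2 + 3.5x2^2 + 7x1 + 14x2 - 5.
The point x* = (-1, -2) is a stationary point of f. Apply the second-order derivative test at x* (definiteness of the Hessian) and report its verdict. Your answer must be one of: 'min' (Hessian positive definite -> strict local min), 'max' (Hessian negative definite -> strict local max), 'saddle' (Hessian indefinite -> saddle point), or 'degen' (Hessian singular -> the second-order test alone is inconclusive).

Compute the Hessian H = grad^2 f:
  H = [[7, 0], [0, 7]]
Verify stationarity: grad f(x*) = H x* + g = (0, 0).
Eigenvalues of H: 7, 7.
Both eigenvalues > 0, so H is positive definite -> x* is a strict local min.

min


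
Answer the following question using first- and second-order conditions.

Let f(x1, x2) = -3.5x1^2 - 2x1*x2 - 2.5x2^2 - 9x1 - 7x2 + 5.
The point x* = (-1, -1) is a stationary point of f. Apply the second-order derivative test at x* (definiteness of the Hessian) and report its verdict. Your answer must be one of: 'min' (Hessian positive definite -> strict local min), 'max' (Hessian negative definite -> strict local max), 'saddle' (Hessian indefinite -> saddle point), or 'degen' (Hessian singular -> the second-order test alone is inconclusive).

Compute the Hessian H = grad^2 f:
  H = [[-7, -2], [-2, -5]]
Verify stationarity: grad f(x*) = H x* + g = (0, 0).
Eigenvalues of H: -8.2361, -3.7639.
Both eigenvalues < 0, so H is negative definite -> x* is a strict local max.

max


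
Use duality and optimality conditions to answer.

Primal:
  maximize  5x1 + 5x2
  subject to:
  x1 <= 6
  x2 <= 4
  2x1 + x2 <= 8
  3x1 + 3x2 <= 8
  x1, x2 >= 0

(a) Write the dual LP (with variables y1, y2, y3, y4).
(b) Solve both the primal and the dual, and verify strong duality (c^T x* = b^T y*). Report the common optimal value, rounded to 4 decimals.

The standard primal-dual pair for 'max c^T x s.t. A x <= b, x >= 0' is:
  Dual:  min b^T y  s.t.  A^T y >= c,  y >= 0.

So the dual LP is:
  minimize  6y1 + 4y2 + 8y3 + 8y4
  subject to:
    y1 + 2y3 + 3y4 >= 5
    y2 + y3 + 3y4 >= 5
    y1, y2, y3, y4 >= 0

Solving the primal: x* = (2.6667, 0).
  primal value c^T x* = 13.3333.
Solving the dual: y* = (0, 0, 0, 1.6667).
  dual value b^T y* = 13.3333.
Strong duality: c^T x* = b^T y*. Confirmed.

13.3333


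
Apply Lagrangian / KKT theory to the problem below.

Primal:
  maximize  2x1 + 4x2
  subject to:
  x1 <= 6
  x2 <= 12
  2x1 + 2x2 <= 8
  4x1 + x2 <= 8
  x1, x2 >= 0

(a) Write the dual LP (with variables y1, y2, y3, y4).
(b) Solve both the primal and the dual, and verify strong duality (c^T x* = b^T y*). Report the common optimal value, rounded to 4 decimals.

The standard primal-dual pair for 'max c^T x s.t. A x <= b, x >= 0' is:
  Dual:  min b^T y  s.t.  A^T y >= c,  y >= 0.

So the dual LP is:
  minimize  6y1 + 12y2 + 8y3 + 8y4
  subject to:
    y1 + 2y3 + 4y4 >= 2
    y2 + 2y3 + y4 >= 4
    y1, y2, y3, y4 >= 0

Solving the primal: x* = (0, 4).
  primal value c^T x* = 16.
Solving the dual: y* = (0, 0, 2, 0).
  dual value b^T y* = 16.
Strong duality: c^T x* = b^T y*. Confirmed.

16


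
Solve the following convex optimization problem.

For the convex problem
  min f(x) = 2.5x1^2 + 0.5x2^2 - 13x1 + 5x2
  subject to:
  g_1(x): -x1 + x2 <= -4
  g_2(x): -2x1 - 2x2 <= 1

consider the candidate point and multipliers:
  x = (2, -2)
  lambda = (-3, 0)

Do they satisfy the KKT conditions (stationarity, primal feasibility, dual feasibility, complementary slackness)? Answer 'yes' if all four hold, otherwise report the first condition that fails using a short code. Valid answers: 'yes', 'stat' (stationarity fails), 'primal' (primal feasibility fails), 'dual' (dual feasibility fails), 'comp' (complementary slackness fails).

Gradient of f: grad f(x) = Q x + c = (-3, 3)
Constraint values g_i(x) = a_i^T x - b_i:
  g_1((2, -2)) = 0
  g_2((2, -2)) = -1
Stationarity residual: grad f(x) + sum_i lambda_i a_i = (0, 0)
  -> stationarity OK
Primal feasibility (all g_i <= 0): OK
Dual feasibility (all lambda_i >= 0): FAILS
Complementary slackness (lambda_i * g_i(x) = 0 for all i): OK

Verdict: the first failing condition is dual_feasibility -> dual.

dual


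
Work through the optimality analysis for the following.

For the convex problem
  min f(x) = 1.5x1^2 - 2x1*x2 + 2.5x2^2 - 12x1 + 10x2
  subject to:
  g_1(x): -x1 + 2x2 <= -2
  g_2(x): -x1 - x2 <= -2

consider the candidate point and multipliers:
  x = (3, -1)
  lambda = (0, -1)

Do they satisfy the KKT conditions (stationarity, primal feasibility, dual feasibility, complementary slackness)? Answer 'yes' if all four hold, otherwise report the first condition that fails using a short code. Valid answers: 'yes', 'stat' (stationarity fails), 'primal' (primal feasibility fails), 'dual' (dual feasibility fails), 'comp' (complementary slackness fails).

Gradient of f: grad f(x) = Q x + c = (-1, -1)
Constraint values g_i(x) = a_i^T x - b_i:
  g_1((3, -1)) = -3
  g_2((3, -1)) = 0
Stationarity residual: grad f(x) + sum_i lambda_i a_i = (0, 0)
  -> stationarity OK
Primal feasibility (all g_i <= 0): OK
Dual feasibility (all lambda_i >= 0): FAILS
Complementary slackness (lambda_i * g_i(x) = 0 for all i): OK

Verdict: the first failing condition is dual_feasibility -> dual.

dual


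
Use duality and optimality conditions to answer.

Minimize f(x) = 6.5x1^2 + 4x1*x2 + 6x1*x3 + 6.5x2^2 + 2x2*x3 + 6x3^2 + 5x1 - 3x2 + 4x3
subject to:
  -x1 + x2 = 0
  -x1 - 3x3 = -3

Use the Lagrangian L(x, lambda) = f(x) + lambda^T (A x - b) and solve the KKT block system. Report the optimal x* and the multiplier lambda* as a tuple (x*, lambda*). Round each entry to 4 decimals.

Form the Lagrangian:
  L(x, lambda) = (1/2) x^T Q x + c^T x + lambda^T (A x - b)
Stationarity (grad_x L = 0): Q x + c + A^T lambda = 0.
Primal feasibility: A x = b.

This gives the KKT block system:
  [ Q   A^T ] [ x     ]   [-c ]
  [ A    0  ] [ lambda ] = [ b ]

Solving the linear system:
  x*      = (-0.1556, -0.1556, 1.0519)
  lambda* = (3.5407, 5.1259)
  f(x*)   = 9.637

x* = (-0.1556, -0.1556, 1.0519), lambda* = (3.5407, 5.1259)


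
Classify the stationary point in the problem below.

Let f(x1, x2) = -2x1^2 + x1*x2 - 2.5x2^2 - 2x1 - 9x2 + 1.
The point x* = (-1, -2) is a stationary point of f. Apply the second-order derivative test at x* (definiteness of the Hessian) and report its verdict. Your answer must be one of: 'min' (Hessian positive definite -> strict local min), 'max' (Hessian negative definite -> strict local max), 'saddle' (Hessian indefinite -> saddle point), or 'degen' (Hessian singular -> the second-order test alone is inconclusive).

Compute the Hessian H = grad^2 f:
  H = [[-4, 1], [1, -5]]
Verify stationarity: grad f(x*) = H x* + g = (0, 0).
Eigenvalues of H: -5.618, -3.382.
Both eigenvalues < 0, so H is negative definite -> x* is a strict local max.

max


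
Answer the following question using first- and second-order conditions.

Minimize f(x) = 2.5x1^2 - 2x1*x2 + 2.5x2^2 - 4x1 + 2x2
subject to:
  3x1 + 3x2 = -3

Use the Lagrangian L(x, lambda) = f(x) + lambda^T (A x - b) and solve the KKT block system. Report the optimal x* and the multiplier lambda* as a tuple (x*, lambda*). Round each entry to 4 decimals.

Form the Lagrangian:
  L(x, lambda) = (1/2) x^T Q x + c^T x + lambda^T (A x - b)
Stationarity (grad_x L = 0): Q x + c + A^T lambda = 0.
Primal feasibility: A x = b.

This gives the KKT block system:
  [ Q   A^T ] [ x     ]   [-c ]
  [ A    0  ] [ lambda ] = [ b ]

Solving the linear system:
  x*      = (-0.0714, -0.9286)
  lambda* = (0.8333)
  f(x*)   = 0.4643

x* = (-0.0714, -0.9286), lambda* = (0.8333)


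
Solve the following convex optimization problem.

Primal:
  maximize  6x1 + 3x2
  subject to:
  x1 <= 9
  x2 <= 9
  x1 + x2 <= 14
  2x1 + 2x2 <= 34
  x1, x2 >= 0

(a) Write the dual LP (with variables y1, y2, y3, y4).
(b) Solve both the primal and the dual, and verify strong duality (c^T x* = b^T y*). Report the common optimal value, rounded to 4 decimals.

The standard primal-dual pair for 'max c^T x s.t. A x <= b, x >= 0' is:
  Dual:  min b^T y  s.t.  A^T y >= c,  y >= 0.

So the dual LP is:
  minimize  9y1 + 9y2 + 14y3 + 34y4
  subject to:
    y1 + y3 + 2y4 >= 6
    y2 + y3 + 2y4 >= 3
    y1, y2, y3, y4 >= 0

Solving the primal: x* = (9, 5).
  primal value c^T x* = 69.
Solving the dual: y* = (3, 0, 3, 0).
  dual value b^T y* = 69.
Strong duality: c^T x* = b^T y*. Confirmed.

69


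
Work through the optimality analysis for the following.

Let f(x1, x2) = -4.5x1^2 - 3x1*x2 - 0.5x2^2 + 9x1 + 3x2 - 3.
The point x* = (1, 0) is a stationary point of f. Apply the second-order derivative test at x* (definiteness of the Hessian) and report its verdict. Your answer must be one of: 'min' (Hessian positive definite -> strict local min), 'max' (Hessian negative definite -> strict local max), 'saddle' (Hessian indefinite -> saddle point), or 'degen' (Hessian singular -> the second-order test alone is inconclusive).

Compute the Hessian H = grad^2 f:
  H = [[-9, -3], [-3, -1]]
Verify stationarity: grad f(x*) = H x* + g = (0, 0).
Eigenvalues of H: -10, 0.
H has a zero eigenvalue (singular; negative semidefinite but not definite), so H is neither positive definite, negative definite, nor indefinite. The second-order test alone is inconclusive -> degen.
(Indeed, f is constant along the null direction of H through x*, so x* is not a strict local extremum.)

degen


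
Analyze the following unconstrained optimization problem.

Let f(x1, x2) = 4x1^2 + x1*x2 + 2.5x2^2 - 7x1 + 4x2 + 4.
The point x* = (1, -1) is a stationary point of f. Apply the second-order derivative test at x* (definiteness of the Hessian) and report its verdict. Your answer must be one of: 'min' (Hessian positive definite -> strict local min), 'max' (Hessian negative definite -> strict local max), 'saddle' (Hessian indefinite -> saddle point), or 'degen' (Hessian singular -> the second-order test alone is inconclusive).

Compute the Hessian H = grad^2 f:
  H = [[8, 1], [1, 5]]
Verify stationarity: grad f(x*) = H x* + g = (0, 0).
Eigenvalues of H: 4.6972, 8.3028.
Both eigenvalues > 0, so H is positive definite -> x* is a strict local min.

min


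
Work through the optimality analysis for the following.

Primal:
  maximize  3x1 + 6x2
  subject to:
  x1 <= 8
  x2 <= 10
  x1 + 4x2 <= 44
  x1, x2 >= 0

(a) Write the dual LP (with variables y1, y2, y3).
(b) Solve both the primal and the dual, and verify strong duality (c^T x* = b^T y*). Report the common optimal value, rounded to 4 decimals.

The standard primal-dual pair for 'max c^T x s.t. A x <= b, x >= 0' is:
  Dual:  min b^T y  s.t.  A^T y >= c,  y >= 0.

So the dual LP is:
  minimize  8y1 + 10y2 + 44y3
  subject to:
    y1 + y3 >= 3
    y2 + 4y3 >= 6
    y1, y2, y3 >= 0

Solving the primal: x* = (8, 9).
  primal value c^T x* = 78.
Solving the dual: y* = (1.5, 0, 1.5).
  dual value b^T y* = 78.
Strong duality: c^T x* = b^T y*. Confirmed.

78


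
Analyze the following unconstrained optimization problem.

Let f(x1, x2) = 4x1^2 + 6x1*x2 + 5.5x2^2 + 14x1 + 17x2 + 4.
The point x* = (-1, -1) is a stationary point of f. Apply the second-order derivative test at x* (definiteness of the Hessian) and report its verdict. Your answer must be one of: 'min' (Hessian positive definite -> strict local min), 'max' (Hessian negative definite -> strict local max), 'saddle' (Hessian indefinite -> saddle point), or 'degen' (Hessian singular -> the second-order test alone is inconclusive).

Compute the Hessian H = grad^2 f:
  H = [[8, 6], [6, 11]]
Verify stationarity: grad f(x*) = H x* + g = (0, 0).
Eigenvalues of H: 3.3153, 15.6847.
Both eigenvalues > 0, so H is positive definite -> x* is a strict local min.

min


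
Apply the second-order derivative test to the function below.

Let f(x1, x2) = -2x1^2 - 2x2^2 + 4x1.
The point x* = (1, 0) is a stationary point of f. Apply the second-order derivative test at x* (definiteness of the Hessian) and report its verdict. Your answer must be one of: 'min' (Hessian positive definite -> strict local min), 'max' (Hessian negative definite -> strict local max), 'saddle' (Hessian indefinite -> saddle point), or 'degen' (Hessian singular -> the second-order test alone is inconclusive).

Compute the Hessian H = grad^2 f:
  H = [[-4, 0], [0, -4]]
Verify stationarity: grad f(x*) = H x* + g = (0, 0).
Eigenvalues of H: -4, -4.
Both eigenvalues < 0, so H is negative definite -> x* is a strict local max.

max


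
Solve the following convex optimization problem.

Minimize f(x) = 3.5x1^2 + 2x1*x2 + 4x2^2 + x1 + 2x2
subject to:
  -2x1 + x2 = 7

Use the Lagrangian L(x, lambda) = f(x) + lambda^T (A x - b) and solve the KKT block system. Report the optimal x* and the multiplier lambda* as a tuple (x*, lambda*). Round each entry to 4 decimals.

Form the Lagrangian:
  L(x, lambda) = (1/2) x^T Q x + c^T x + lambda^T (A x - b)
Stationarity (grad_x L = 0): Q x + c + A^T lambda = 0.
Primal feasibility: A x = b.

This gives the KKT block system:
  [ Q   A^T ] [ x     ]   [-c ]
  [ A    0  ] [ lambda ] = [ b ]

Solving the linear system:
  x*      = (-2.7872, 1.4255)
  lambda* = (-7.8298)
  f(x*)   = 27.4362

x* = (-2.7872, 1.4255), lambda* = (-7.8298)


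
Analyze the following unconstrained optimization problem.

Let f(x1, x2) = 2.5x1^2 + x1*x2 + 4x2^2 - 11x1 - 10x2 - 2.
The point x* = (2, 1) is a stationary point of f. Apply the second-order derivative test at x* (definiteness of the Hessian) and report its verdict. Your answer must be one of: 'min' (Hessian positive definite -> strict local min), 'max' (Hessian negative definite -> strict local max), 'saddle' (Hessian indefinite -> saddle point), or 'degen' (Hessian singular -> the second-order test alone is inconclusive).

Compute the Hessian H = grad^2 f:
  H = [[5, 1], [1, 8]]
Verify stationarity: grad f(x*) = H x* + g = (0, 0).
Eigenvalues of H: 4.6972, 8.3028.
Both eigenvalues > 0, so H is positive definite -> x* is a strict local min.

min


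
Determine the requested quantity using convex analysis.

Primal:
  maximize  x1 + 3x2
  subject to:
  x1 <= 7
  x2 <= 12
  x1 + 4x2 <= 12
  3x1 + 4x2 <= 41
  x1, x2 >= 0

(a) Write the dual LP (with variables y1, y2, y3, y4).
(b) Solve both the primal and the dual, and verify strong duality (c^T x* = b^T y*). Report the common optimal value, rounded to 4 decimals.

The standard primal-dual pair for 'max c^T x s.t. A x <= b, x >= 0' is:
  Dual:  min b^T y  s.t.  A^T y >= c,  y >= 0.

So the dual LP is:
  minimize  7y1 + 12y2 + 12y3 + 41y4
  subject to:
    y1 + y3 + 3y4 >= 1
    y2 + 4y3 + 4y4 >= 3
    y1, y2, y3, y4 >= 0

Solving the primal: x* = (7, 1.25).
  primal value c^T x* = 10.75.
Solving the dual: y* = (0.25, 0, 0.75, 0).
  dual value b^T y* = 10.75.
Strong duality: c^T x* = b^T y*. Confirmed.

10.75


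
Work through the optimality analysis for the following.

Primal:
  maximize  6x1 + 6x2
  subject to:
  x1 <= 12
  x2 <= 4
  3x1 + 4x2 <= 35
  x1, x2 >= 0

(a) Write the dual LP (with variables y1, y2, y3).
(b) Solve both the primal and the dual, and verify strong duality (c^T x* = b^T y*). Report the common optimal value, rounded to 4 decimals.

The standard primal-dual pair for 'max c^T x s.t. A x <= b, x >= 0' is:
  Dual:  min b^T y  s.t.  A^T y >= c,  y >= 0.

So the dual LP is:
  minimize  12y1 + 4y2 + 35y3
  subject to:
    y1 + 3y3 >= 6
    y2 + 4y3 >= 6
    y1, y2, y3 >= 0

Solving the primal: x* = (11.6667, 0).
  primal value c^T x* = 70.
Solving the dual: y* = (0, 0, 2).
  dual value b^T y* = 70.
Strong duality: c^T x* = b^T y*. Confirmed.

70


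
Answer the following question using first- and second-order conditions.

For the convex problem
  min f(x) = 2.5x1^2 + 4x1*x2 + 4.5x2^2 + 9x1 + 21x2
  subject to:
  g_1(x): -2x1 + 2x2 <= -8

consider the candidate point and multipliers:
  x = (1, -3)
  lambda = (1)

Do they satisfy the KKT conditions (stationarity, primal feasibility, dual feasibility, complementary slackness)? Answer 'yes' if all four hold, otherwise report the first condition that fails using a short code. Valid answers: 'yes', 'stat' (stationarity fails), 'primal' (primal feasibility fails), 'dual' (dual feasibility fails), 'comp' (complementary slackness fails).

Gradient of f: grad f(x) = Q x + c = (2, -2)
Constraint values g_i(x) = a_i^T x - b_i:
  g_1((1, -3)) = 0
Stationarity residual: grad f(x) + sum_i lambda_i a_i = (0, 0)
  -> stationarity OK
Primal feasibility (all g_i <= 0): OK
Dual feasibility (all lambda_i >= 0): OK
Complementary slackness (lambda_i * g_i(x) = 0 for all i): OK

Verdict: yes, KKT holds.

yes


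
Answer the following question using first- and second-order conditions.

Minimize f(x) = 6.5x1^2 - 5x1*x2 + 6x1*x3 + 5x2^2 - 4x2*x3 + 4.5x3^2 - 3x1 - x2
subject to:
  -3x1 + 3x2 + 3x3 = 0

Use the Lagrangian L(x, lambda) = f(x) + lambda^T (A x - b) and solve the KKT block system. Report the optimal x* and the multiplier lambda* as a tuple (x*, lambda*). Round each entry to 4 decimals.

Form the Lagrangian:
  L(x, lambda) = (1/2) x^T Q x + c^T x + lambda^T (A x - b)
Stationarity (grad_x L = 0): Q x + c + A^T lambda = 0.
Primal feasibility: A x = b.

This gives the KKT block system:
  [ Q   A^T ] [ x     ]   [-c ]
  [ A    0  ] [ lambda ] = [ b ]

Solving the linear system:
  x*      = (0.307, 0.3099, -0.0029)
  lambda* = (-0.192)
  f(x*)   = -0.6155

x* = (0.307, 0.3099, -0.0029), lambda* = (-0.192)


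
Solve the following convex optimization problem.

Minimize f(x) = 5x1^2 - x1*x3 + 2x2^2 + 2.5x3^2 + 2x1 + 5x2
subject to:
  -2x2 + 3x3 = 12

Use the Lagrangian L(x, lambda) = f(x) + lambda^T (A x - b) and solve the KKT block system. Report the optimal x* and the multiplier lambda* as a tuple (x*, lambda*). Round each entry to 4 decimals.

Form the Lagrangian:
  L(x, lambda) = (1/2) x^T Q x + c^T x + lambda^T (A x - b)
Stationarity (grad_x L = 0): Q x + c + A^T lambda = 0.
Primal feasibility: A x = b.

This gives the KKT block system:
  [ Q   A^T ] [ x     ]   [-c ]
  [ A    0  ] [ lambda ] = [ b ]

Solving the linear system:
  x*      = (0.0036, -2.946, 2.036)
  lambda* = (-3.3921)
  f(x*)   = 12.991

x* = (0.0036, -2.946, 2.036), lambda* = (-3.3921)


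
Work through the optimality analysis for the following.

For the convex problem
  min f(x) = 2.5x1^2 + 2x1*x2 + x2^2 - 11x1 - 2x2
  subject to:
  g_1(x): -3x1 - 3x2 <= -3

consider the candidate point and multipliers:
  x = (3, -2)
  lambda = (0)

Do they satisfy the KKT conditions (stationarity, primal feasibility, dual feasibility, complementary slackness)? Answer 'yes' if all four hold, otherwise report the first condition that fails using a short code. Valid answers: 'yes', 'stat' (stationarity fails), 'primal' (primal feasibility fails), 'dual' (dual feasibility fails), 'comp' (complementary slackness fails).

Gradient of f: grad f(x) = Q x + c = (0, 0)
Constraint values g_i(x) = a_i^T x - b_i:
  g_1((3, -2)) = 0
Stationarity residual: grad f(x) + sum_i lambda_i a_i = (0, 0)
  -> stationarity OK
Primal feasibility (all g_i <= 0): OK
Dual feasibility (all lambda_i >= 0): OK
Complementary slackness (lambda_i * g_i(x) = 0 for all i): OK

Verdict: yes, KKT holds.

yes
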